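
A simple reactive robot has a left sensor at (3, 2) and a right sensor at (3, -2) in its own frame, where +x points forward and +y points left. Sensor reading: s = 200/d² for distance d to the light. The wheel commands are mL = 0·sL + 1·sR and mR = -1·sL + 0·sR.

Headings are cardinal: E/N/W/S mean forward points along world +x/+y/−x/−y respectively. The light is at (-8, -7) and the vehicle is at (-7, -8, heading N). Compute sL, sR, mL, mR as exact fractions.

40 200/13 200/13 -40

left sensor world pos  = (-9, -5); dL² = 5
right sensor world pos = (-5, -5); dR² = 13
sL = 200/5 = 40
sR = 200/13 = 200/13
mL = 0·sL + 1·sR = 200/13
mR = -1·sL + 0·sR = -40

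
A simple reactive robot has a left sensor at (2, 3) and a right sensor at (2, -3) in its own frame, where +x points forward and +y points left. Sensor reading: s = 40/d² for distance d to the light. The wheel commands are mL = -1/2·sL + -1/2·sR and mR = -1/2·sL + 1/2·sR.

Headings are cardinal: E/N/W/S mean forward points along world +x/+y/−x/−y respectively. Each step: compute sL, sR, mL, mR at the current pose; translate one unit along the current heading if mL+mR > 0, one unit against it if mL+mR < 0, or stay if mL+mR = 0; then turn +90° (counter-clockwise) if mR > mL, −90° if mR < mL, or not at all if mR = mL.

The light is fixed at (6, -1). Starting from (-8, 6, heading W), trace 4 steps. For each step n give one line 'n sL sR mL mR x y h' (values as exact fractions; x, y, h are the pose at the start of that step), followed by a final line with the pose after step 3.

0 5/34 10/89 -785/6052 -105/6052 -8 6 W
1 8/25 40/281 -1624/7025 -624/7025 -7 6 S
2 20/121 20/73 -1940/8833 480/8833 -7 7 E
3 40/389 40/221 -12200/85969 3360/85969 -8 7 N
final -8 6 W

n=0: pose=(-8,6,W); sL=5/34, sR=10/89; mL=-785/6052, mR=-105/6052; mL+mR=-5/34 → advance -1; mR−mL=10/89 → turn +1·90°
n=1: pose=(-7,6,S); sL=8/25, sR=40/281; mL=-1624/7025, mR=-624/7025; mL+mR=-8/25 → advance -1; mR−mL=40/281 → turn +1·90°
n=2: pose=(-7,7,E); sL=20/121, sR=20/73; mL=-1940/8833, mR=480/8833; mL+mR=-20/121 → advance -1; mR−mL=20/73 → turn +1·90°
n=3: pose=(-8,7,N); sL=40/389, sR=40/221; mL=-12200/85969, mR=3360/85969; mL+mR=-40/389 → advance -1; mR−mL=40/221 → turn +1·90°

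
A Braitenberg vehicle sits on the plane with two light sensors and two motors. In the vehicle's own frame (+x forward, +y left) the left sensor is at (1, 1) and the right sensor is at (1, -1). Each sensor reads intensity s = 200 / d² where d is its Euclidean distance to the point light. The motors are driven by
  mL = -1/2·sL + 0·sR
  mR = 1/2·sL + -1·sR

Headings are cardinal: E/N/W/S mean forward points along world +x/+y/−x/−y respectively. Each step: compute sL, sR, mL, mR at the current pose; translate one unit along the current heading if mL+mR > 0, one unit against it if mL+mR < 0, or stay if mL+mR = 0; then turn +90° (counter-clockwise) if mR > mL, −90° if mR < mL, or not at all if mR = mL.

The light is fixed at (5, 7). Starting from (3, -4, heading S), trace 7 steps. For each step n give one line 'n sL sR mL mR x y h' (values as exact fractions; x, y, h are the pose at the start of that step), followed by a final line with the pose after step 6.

n=0: pose=(3,-4,S); sL=40/29, sR=200/153; mL=-20/29, mR=-2740/4437; mL+mR=-200/153 → advance -1; mR−mL=320/4437 → turn +1·90°
n=1: pose=(3,-3,E); sL=100/41, sR=100/61; mL=-50/41, mR=-1050/2501; mL+mR=-100/61 → advance -1; mR−mL=2000/2501 → turn +1·90°
n=2: pose=(2,-3,N); sL=200/97, sR=40/17; mL=-100/97, mR=-2180/1649; mL+mR=-40/17 → advance -1; mR−mL=-480/1649 → turn -1·90°
n=3: pose=(2,-4,E); sL=25/13, sR=50/37; mL=-25/26, mR=-375/962; mL+mR=-50/37 → advance -1; mR−mL=275/481 → turn +1·90°
n=4: pose=(1,-4,N); sL=8/5, sR=200/109; mL=-4/5, mR=-564/545; mL+mR=-200/109 → advance -1; mR−mL=-128/545 → turn -1·90°
n=5: pose=(1,-5,E); sL=20/13, sR=100/89; mL=-10/13, mR=-410/1157; mL+mR=-100/89 → advance -1; mR−mL=480/1157 → turn +1·90°
n=6: pose=(0,-5,N); sL=200/157, sR=200/137; mL=-100/157, mR=-17700/21509; mL+mR=-200/137 → advance -1; mR−mL=-4000/21509 → turn -1·90°

0 40/29 200/153 -20/29 -2740/4437 3 -4 S
1 100/41 100/61 -50/41 -1050/2501 3 -3 E
2 200/97 40/17 -100/97 -2180/1649 2 -3 N
3 25/13 50/37 -25/26 -375/962 2 -4 E
4 8/5 200/109 -4/5 -564/545 1 -4 N
5 20/13 100/89 -10/13 -410/1157 1 -5 E
6 200/157 200/137 -100/157 -17700/21509 0 -5 N
final 0 -6 E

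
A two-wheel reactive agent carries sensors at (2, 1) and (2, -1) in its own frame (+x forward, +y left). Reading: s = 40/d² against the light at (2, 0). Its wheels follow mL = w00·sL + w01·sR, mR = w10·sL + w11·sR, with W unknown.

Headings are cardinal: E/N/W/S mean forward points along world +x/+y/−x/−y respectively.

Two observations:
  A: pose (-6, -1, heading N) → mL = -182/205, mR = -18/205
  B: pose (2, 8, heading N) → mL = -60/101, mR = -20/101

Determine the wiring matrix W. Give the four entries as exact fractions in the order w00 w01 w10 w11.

obs A: pose=(-6,-1,N) → sL=20/41, sR=4/5, mL=-182/205, mR=-18/205
obs B: pose=(2,8,N) → sL=40/101, sR=40/101, mL=-60/101, mR=-20/101
sensor matrix S = [[20/41, 4/5], [40/101, 40/101]]; det S = -512/4141
solve [mL_A; mL_B] = S·[w00; w01] and [mR_A; mR_B] = S·[w10; w11]:
  w00 = -1, w01 = -1/2, w10 = -1, w11 = 1/2

-1 -1/2 -1 1/2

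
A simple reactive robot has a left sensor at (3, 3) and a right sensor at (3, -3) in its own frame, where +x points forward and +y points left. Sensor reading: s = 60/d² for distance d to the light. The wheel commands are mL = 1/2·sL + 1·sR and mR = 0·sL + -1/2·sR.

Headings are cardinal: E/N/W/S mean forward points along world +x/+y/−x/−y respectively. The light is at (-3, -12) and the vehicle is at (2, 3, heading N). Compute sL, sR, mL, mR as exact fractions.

left sensor world pos  = (-1, 6); dL² = 328
right sensor world pos = (5, 6); dR² = 388
sL = 60/328 = 15/82
sR = 60/388 = 15/97
mL = 1/2·sL + 1·sR = 3915/15908
mR = 0·sL + -1/2·sR = -15/194

15/82 15/97 3915/15908 -15/194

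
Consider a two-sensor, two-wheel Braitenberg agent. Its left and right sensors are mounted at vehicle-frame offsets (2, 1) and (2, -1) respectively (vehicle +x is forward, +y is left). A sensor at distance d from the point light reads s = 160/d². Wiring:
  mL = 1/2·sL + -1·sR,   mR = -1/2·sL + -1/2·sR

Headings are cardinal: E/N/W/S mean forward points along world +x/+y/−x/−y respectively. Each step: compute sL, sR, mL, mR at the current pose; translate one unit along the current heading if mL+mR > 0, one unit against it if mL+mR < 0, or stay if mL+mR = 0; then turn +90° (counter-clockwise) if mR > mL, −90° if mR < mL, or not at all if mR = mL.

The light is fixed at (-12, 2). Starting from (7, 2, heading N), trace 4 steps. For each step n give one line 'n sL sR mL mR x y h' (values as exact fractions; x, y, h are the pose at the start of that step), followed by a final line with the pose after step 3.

n=0: pose=(7,2,N); sL=20/41, sR=40/101; mL=-630/4141, mR=-1830/4141; mL+mR=-60/101 → advance -1; mR−mL=-1200/4141 → turn -1·90°
n=1: pose=(7,1,E); sL=160/441, sR=32/89; mL=-6992/39249, mR=-14176/39249; mL+mR=-48/89 → advance -1; mR−mL=-7184/39249 → turn -1·90°
n=2: pose=(6,1,S); sL=16/37, sR=80/149; mL=-1768/5513, mR=-2672/5513; mL+mR=-120/149 → advance -1; mR−mL=-904/5513 → turn -1·90°
n=3: pose=(6,2,W); sL=160/257, sR=160/257; mL=-80/257, mR=-160/257; mL+mR=-240/257 → advance -1; mR−mL=-80/257 → turn -1·90°

0 20/41 40/101 -630/4141 -1830/4141 7 2 N
1 160/441 32/89 -6992/39249 -14176/39249 7 1 E
2 16/37 80/149 -1768/5513 -2672/5513 6 1 S
3 160/257 160/257 -80/257 -160/257 6 2 W
final 7 2 N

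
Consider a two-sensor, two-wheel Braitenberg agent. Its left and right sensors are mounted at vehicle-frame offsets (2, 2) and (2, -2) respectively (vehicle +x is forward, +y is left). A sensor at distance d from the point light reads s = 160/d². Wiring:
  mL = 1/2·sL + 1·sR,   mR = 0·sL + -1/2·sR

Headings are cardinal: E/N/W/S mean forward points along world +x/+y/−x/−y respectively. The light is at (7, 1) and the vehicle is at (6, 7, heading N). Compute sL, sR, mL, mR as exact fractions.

left sensor world pos  = (4, 9); dL² = 73
right sensor world pos = (8, 9); dR² = 65
sL = 160/73 = 160/73
sR = 160/65 = 32/13
mL = 1/2·sL + 1·sR = 3376/949
mR = 0·sL + -1/2·sR = -16/13

160/73 32/13 3376/949 -16/13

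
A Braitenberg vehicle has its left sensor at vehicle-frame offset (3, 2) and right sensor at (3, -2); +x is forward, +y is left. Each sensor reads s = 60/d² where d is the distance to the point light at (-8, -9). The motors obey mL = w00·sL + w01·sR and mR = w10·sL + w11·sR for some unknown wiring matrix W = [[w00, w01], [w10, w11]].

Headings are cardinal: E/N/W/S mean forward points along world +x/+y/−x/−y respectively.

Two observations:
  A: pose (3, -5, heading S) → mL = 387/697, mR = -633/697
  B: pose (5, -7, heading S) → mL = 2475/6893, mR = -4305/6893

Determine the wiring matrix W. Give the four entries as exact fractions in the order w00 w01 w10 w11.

obs A: pose=(3,-5,S) → sL=6/17, sR=30/41, mL=387/697, mR=-633/697
obs B: pose=(5,-7,S) → sL=30/113, sR=30/61, mL=2475/6893, mR=-4305/6893
sensor matrix S = [[6/17, 30/41], [30/113, 30/61]]; det S = -99360/4804421
solve [mL_A; mL_B] = S·[w00; w01] and [mR_A; mR_B] = S·[w10; w11]:
  w00 = -1/2, w01 = 1, w10 = -1/2, w11 = -1

-1/2 1 -1/2 -1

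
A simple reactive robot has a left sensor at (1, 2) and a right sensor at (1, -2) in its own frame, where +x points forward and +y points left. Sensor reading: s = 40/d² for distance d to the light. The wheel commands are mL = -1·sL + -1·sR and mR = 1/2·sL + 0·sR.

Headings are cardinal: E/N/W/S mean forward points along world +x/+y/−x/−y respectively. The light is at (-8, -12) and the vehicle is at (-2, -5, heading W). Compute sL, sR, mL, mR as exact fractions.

4/5 20/53 -312/265 2/5

left sensor world pos  = (-3, -7); dL² = 50
right sensor world pos = (-3, -3); dR² = 106
sL = 40/50 = 4/5
sR = 40/106 = 20/53
mL = -1·sL + -1·sR = -312/265
mR = 1/2·sL + 0·sR = 2/5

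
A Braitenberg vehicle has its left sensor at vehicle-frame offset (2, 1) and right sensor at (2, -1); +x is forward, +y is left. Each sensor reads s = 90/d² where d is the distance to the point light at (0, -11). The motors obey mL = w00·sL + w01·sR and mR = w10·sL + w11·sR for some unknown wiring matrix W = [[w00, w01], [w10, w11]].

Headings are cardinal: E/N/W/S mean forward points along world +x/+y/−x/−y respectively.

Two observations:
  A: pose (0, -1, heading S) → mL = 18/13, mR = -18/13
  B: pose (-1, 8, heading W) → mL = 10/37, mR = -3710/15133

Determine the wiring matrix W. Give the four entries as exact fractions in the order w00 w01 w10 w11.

obs A: pose=(0,-1,S) → sL=18/13, sR=18/13, mL=18/13, mR=-18/13
obs B: pose=(-1,8,W) → sL=10/37, sR=90/409, mL=10/37, mR=-3710/15133
sensor matrix S = [[18/13, 18/13], [10/37, 90/409]]; det S = -13680/196729
solve [mL_A; mL_B] = S·[w00; w01] and [mR_A; mR_B] = S·[w10; w11]:
  w00 = 1, w01 = 0, w10 = -1/2, w11 = -1/2

1 0 -1/2 -1/2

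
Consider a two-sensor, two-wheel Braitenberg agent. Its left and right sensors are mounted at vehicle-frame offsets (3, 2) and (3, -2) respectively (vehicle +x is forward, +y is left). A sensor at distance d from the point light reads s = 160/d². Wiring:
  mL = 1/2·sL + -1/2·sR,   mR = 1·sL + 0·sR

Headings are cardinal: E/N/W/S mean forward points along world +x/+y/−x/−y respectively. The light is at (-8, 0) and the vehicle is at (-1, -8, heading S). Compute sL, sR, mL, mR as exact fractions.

80/101 80/73 -1120/7373 80/101

left sensor world pos  = (1, -11); dL² = 202
right sensor world pos = (-3, -11); dR² = 146
sL = 160/202 = 80/101
sR = 160/146 = 80/73
mL = 1/2·sL + -1/2·sR = -1120/7373
mR = 1·sL + 0·sR = 80/101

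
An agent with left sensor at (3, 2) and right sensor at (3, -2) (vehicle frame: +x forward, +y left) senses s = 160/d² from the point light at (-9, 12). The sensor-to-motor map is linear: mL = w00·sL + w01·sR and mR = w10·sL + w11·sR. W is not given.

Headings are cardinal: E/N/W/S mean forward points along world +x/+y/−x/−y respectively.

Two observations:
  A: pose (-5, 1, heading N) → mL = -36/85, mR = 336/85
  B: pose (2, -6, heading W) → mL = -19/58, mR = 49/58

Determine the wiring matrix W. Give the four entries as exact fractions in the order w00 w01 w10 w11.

obs A: pose=(-5,1,N) → sL=40/17, sR=8/5, mL=-36/85, mR=336/85
obs B: pose=(2,-6,W) → sL=10/29, sR=1/2, mL=-19/58, mR=49/58
sensor matrix S = [[40/17, 8/5], [10/29, 1/2]]; det S = 308/493
solve [mL_A; mL_B] = S·[w00; w01] and [mR_A; mR_B] = S·[w10; w11]:
  w00 = 1/2, w01 = -1, w10 = 1, w11 = 1

1/2 -1 1 1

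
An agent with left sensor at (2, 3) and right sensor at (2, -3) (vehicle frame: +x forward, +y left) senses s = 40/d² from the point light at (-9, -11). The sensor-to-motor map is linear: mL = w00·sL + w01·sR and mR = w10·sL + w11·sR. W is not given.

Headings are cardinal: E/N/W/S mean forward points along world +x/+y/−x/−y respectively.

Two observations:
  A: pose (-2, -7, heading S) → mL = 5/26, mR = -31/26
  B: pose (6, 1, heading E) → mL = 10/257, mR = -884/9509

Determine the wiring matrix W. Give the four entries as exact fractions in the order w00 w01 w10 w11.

obs A: pose=(-2,-7,S) → sL=5/13, sR=2, mL=5/26, mR=-31/26
obs B: pose=(6,1,E) → sL=20/257, sR=4/37, mL=10/257, mR=-884/9509
sensor matrix S = [[5/13, 2], [20/257, 4/37]]; det S = -14100/123617
solve [mL_A; mL_B] = S·[w00; w01] and [mR_A; mR_B] = S·[w10; w11]:
  w00 = 1/2, w01 = 0, w10 = -1/2, w11 = -1/2

1/2 0 -1/2 -1/2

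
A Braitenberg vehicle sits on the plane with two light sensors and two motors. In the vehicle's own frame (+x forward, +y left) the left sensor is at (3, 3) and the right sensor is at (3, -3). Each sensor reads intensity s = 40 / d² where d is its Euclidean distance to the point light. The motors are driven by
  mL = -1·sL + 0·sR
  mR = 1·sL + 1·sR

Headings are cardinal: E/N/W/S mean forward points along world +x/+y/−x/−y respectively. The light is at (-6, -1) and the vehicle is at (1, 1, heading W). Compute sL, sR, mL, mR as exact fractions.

40/17 40/41 -40/17 2320/697

left sensor world pos  = (-2, -2); dL² = 17
right sensor world pos = (-2, 4); dR² = 41
sL = 40/17 = 40/17
sR = 40/41 = 40/41
mL = -1·sL + 0·sR = -40/17
mR = 1·sL + 1·sR = 2320/697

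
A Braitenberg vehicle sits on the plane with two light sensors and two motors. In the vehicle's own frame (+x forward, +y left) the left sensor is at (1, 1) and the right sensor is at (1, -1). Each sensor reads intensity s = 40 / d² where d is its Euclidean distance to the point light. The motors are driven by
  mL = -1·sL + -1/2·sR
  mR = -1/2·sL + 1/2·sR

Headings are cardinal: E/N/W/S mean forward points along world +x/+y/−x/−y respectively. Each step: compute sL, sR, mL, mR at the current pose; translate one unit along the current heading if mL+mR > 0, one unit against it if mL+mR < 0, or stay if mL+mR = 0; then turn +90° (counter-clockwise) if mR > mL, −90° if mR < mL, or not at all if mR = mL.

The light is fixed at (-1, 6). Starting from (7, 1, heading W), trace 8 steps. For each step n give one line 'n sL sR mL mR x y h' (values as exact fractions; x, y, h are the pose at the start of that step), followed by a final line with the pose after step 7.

n=0: pose=(7,1,W); sL=8/17, sR=8/13; mL=-172/221, mR=16/221; mL+mR=-12/17 → advance -1; mR−mL=188/221 → turn +1·90°
n=1: pose=(8,1,S); sL=5/17, sR=2/5; mL=-42/85, mR=9/170; mL+mR=-15/34 → advance -1; mR−mL=93/170 → turn +1·90°
n=2: pose=(8,2,E); sL=40/109, sR=8/25; mL=-1436/2725, mR=-64/2725; mL+mR=-60/109 → advance -1; mR−mL=1372/2725 → turn +1·90°
n=3: pose=(7,2,N); sL=20/29, sR=4/9; mL=-238/261, mR=-32/261; mL+mR=-30/29 → advance -1; mR−mL=206/261 → turn +1·90°
n=4: pose=(7,1,W); sL=8/17, sR=8/13; mL=-172/221, mR=16/221; mL+mR=-12/17 → advance -1; mR−mL=188/221 → turn +1·90°
n=5: pose=(8,1,S); sL=5/17, sR=2/5; mL=-42/85, mR=9/170; mL+mR=-15/34 → advance -1; mR−mL=93/170 → turn +1·90°
n=6: pose=(8,2,E); sL=40/109, sR=8/25; mL=-1436/2725, mR=-64/2725; mL+mR=-60/109 → advance -1; mR−mL=1372/2725 → turn +1·90°
n=7: pose=(7,2,N); sL=20/29, sR=4/9; mL=-238/261, mR=-32/261; mL+mR=-30/29 → advance -1; mR−mL=206/261 → turn +1·90°

0 8/17 8/13 -172/221 16/221 7 1 W
1 5/17 2/5 -42/85 9/170 8 1 S
2 40/109 8/25 -1436/2725 -64/2725 8 2 E
3 20/29 4/9 -238/261 -32/261 7 2 N
4 8/17 8/13 -172/221 16/221 7 1 W
5 5/17 2/5 -42/85 9/170 8 1 S
6 40/109 8/25 -1436/2725 -64/2725 8 2 E
7 20/29 4/9 -238/261 -32/261 7 2 N
final 7 1 W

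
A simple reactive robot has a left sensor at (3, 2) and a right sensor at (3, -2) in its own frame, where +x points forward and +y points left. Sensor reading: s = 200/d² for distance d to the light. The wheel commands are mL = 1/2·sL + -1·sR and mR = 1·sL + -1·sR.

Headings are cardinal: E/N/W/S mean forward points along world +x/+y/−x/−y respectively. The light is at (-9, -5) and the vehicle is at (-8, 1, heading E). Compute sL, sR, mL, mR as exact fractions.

5/2 25/4 -5 -15/4

left sensor world pos  = (-5, 3); dL² = 80
right sensor world pos = (-5, -1); dR² = 32
sL = 200/80 = 5/2
sR = 200/32 = 25/4
mL = 1/2·sL + -1·sR = -5
mR = 1·sL + -1·sR = -15/4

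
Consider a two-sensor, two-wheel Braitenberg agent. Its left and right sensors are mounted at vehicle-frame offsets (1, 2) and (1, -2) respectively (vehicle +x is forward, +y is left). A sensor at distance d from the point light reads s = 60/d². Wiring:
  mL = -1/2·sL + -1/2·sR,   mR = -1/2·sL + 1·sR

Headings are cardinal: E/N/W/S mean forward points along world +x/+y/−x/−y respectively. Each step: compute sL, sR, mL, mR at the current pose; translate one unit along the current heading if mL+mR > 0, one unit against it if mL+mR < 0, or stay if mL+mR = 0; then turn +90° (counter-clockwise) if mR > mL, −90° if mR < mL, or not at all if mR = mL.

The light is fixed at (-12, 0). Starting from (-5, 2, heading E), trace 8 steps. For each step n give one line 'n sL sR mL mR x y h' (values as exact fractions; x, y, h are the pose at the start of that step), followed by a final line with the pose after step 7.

0 3/4 15/16 -27/32 9/16 -5 2 E
1 12/5 60/73 -588/365 -138/365 -6 2 N
2 30/13 30/17 -450/221 135/221 -6 1 W
3 20/27 12/5 -212/135 274/135 -5 1 S
4 15/17 15/17 -15/17 15/34 -5 0 E
5 60/17 12/13 -492/221 -186/221 -6 0 N
6 30/17 30/13 -450/221 315/221 -6 -1 W
7 12/17 60/29 -684/493 846/493 -5 -1 S
final -5 -2 E

n=0: pose=(-5,2,E); sL=3/4, sR=15/16; mL=-27/32, mR=9/16; mL+mR=-9/32 → advance -1; mR−mL=45/32 → turn +1·90°
n=1: pose=(-6,2,N); sL=12/5, sR=60/73; mL=-588/365, mR=-138/365; mL+mR=-726/365 → advance -1; mR−mL=90/73 → turn +1·90°
n=2: pose=(-6,1,W); sL=30/13, sR=30/17; mL=-450/221, mR=135/221; mL+mR=-315/221 → advance -1; mR−mL=45/17 → turn +1·90°
n=3: pose=(-5,1,S); sL=20/27, sR=12/5; mL=-212/135, mR=274/135; mL+mR=62/135 → advance +1; mR−mL=18/5 → turn +1·90°
n=4: pose=(-5,0,E); sL=15/17, sR=15/17; mL=-15/17, mR=15/34; mL+mR=-15/34 → advance -1; mR−mL=45/34 → turn +1·90°
n=5: pose=(-6,0,N); sL=60/17, sR=12/13; mL=-492/221, mR=-186/221; mL+mR=-678/221 → advance -1; mR−mL=18/13 → turn +1·90°
n=6: pose=(-6,-1,W); sL=30/17, sR=30/13; mL=-450/221, mR=315/221; mL+mR=-135/221 → advance -1; mR−mL=45/13 → turn +1·90°
n=7: pose=(-5,-1,S); sL=12/17, sR=60/29; mL=-684/493, mR=846/493; mL+mR=162/493 → advance +1; mR−mL=90/29 → turn +1·90°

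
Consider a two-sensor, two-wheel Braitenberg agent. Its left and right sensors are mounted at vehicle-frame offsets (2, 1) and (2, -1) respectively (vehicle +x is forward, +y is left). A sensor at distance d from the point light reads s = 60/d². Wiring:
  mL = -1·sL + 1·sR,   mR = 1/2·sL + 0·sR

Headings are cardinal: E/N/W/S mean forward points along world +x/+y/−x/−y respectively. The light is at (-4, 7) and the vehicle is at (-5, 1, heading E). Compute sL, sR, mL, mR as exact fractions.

30/13 6/5 -72/65 15/13

left sensor world pos  = (-3, 2); dL² = 26
right sensor world pos = (-3, 0); dR² = 50
sL = 60/26 = 30/13
sR = 60/50 = 6/5
mL = -1·sL + 1·sR = -72/65
mR = 1/2·sL + 0·sR = 15/13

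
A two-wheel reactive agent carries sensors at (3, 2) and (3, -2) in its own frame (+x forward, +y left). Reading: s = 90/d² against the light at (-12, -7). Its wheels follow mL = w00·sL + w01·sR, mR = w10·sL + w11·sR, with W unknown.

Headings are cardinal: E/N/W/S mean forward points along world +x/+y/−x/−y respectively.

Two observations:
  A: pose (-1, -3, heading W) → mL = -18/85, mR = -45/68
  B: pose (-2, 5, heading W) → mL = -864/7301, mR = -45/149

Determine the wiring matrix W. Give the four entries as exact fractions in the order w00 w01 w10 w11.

obs A: pose=(-1,-3,W) → sL=45/34, sR=9/10, mL=-18/85, mR=-45/68
obs B: pose=(-2,5,W) → sL=90/149, sR=18/49, mL=-864/7301, mR=-45/149
sensor matrix S = [[45/34, 9/10], [90/149, 18/49]]; det S = -7128/124117
solve [mL_A; mL_B] = S·[w00; w01] and [mR_A; mR_B] = S·[w10; w11]:
  w00 = -1/2, w01 = 1/2, w10 = -1/2, w11 = 0

-1/2 1/2 -1/2 0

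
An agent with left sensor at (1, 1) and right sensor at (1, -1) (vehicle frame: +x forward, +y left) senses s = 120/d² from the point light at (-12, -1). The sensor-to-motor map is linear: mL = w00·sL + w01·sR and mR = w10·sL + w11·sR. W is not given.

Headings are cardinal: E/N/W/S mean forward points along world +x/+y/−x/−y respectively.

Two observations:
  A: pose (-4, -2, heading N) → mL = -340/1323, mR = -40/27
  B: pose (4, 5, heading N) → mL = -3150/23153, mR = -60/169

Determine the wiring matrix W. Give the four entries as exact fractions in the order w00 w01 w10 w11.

1/2 -1 0 -1

obs A: pose=(-4,-2,N) → sL=120/49, sR=40/27, mL=-340/1323, mR=-40/27
obs B: pose=(4,5,N) → sL=60/137, sR=60/169, mL=-3150/23153, mR=-60/169
sensor matrix S = [[120/49, 40/27], [60/137, 60/169]]; det S = 2252800/10210473
solve [mL_A; mL_B] = S·[w00; w01] and [mR_A; mR_B] = S·[w10; w11]:
  w00 = 1/2, w01 = -1, w10 = 0, w11 = -1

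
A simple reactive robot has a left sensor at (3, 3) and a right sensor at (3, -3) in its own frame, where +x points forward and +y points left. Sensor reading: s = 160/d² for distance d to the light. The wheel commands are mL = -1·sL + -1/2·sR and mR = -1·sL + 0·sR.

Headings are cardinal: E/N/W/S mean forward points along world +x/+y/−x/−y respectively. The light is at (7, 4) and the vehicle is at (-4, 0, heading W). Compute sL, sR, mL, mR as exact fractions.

32/49 160/197 -10224/9653 -32/49

left sensor world pos  = (-7, -3); dL² = 245
right sensor world pos = (-7, 3); dR² = 197
sL = 160/245 = 32/49
sR = 160/197 = 160/197
mL = -1·sL + -1/2·sR = -10224/9653
mR = -1·sL + 0·sR = -32/49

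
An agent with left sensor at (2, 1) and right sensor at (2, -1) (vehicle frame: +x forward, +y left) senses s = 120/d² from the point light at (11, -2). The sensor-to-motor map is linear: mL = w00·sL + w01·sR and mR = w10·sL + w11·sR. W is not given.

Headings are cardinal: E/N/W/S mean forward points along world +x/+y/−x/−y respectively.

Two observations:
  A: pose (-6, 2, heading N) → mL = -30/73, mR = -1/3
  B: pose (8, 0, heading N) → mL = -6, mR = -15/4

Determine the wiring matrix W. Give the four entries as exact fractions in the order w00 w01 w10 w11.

obs A: pose=(-6,2,N) → sL=1/3, sR=30/73, mL=-30/73, mR=-1/3
obs B: pose=(8,0,N) → sL=15/4, sR=6, mL=-6, mR=-15/4
sensor matrix S = [[1/3, 30/73], [15/4, 6]]; det S = 67/146
solve [mL_A; mL_B] = S·[w00; w01] and [mR_A; mR_B] = S·[w10; w11]:
  w00 = 0, w01 = -1, w10 = -1, w11 = 0

0 -1 -1 0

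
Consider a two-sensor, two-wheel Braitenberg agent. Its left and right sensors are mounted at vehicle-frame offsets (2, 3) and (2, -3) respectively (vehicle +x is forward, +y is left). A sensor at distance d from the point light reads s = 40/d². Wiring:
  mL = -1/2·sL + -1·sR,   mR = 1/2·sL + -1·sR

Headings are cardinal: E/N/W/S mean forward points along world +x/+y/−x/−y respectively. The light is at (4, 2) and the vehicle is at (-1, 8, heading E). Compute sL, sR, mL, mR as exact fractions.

left sensor world pos  = (1, 11); dL² = 90
right sensor world pos = (1, 5); dR² = 18
sL = 40/90 = 4/9
sR = 40/18 = 20/9
mL = -1/2·sL + -1·sR = -22/9
mR = 1/2·sL + -1·sR = -2

4/9 20/9 -22/9 -2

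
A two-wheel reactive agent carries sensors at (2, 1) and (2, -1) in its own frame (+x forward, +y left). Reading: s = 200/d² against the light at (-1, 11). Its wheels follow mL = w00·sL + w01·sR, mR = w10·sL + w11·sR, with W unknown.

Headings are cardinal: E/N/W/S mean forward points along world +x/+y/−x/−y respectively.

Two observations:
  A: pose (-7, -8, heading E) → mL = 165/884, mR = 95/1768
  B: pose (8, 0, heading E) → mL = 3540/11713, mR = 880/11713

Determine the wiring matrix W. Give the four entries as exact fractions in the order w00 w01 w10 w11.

obs A: pose=(-7,-8,E) → sL=10/17, sR=25/52, mL=165/884, mR=95/1768
obs B: pose=(8,0,E) → sL=200/221, sR=40/53, mL=3540/11713, mR=880/11713
sensor matrix S = [[10/17, 25/52], [200/221, 40/53]]; det S = 1350/152269
solve [mL_A; mL_B] = S·[w00; w01] and [mR_A; mR_B] = S·[w10; w11]:
  w00 = -1/2, w01 = 1, w10 = 1/2, w11 = -1/2

-1/2 1 1/2 -1/2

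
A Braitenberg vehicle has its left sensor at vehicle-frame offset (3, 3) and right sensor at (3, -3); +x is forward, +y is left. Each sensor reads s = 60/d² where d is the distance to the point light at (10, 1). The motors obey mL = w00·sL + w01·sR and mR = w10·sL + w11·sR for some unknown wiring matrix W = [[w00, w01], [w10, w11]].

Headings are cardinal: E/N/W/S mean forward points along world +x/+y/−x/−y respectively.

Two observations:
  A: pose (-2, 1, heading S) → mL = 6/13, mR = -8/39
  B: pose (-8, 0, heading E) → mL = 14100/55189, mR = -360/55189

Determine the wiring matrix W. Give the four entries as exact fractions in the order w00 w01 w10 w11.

1/2 1/2 -1/2 1/2

obs A: pose=(-2,1,S) → sL=2/3, sR=10/39, mL=6/13, mR=-8/39
obs B: pose=(-8,0,E) → sL=60/229, sR=60/241, mL=14100/55189, mR=-360/55189
sensor matrix S = [[2/3, 10/39], [60/229, 60/241]]; det S = 70880/717457
solve [mL_A; mL_B] = S·[w00; w01] and [mR_A; mR_B] = S·[w10; w11]:
  w00 = 1/2, w01 = 1/2, w10 = -1/2, w11 = 1/2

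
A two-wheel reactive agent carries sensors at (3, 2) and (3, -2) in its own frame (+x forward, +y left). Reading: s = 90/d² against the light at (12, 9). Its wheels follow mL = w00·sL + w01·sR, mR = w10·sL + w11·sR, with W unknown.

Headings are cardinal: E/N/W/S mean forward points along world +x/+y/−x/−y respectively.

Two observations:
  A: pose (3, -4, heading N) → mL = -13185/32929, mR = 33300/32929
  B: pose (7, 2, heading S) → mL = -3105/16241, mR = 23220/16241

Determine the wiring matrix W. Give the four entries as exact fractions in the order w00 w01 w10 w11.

obs A: pose=(3,-4,N) → sL=90/221, sR=90/149, mL=-13185/32929, mR=33300/32929
obs B: pose=(7,2,S) → sL=90/109, sR=90/149, mL=-3105/16241, mR=23220/16241
sensor matrix S = [[90/221, 90/149], [90/109, 90/149]]; det S = -907200/3589261
solve [mL_A; mL_B] = S·[w00; w01] and [mR_A; mR_B] = S·[w10; w11]:
  w00 = 1/2, w01 = -1, w10 = 1, w11 = 1

1/2 -1 1 1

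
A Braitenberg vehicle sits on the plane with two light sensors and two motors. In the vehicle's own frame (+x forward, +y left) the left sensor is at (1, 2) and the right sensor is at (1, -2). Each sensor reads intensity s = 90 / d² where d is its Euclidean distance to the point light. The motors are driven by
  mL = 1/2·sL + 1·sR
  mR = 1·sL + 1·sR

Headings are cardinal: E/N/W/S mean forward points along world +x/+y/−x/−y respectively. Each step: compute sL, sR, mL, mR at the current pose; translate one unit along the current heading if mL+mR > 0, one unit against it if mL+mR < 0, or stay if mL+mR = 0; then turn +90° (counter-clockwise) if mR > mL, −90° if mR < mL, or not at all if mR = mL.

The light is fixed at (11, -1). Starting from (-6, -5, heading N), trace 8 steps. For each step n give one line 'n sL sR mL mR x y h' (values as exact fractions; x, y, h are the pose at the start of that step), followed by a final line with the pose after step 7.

n=0: pose=(-6,-5,N); sL=9/37, sR=5/13; mL=487/962, mR=302/481; mL+mR=1091/962 → advance +1; mR−mL=9/74 → turn +1·90°
n=1: pose=(-6,-4,W); sL=90/349, sR=18/65; mL=9207/22685, mR=12132/22685; mL+mR=21339/22685 → advance +1; mR−mL=45/349 → turn +1·90°
n=2: pose=(-7,-4,S); sL=45/136, sR=45/208; mL=675/1768, mR=1935/3536; mL+mR=3285/3536 → advance +1; mR−mL=45/272 → turn +1·90°
n=3: pose=(-7,-5,E); sL=90/293, sR=18/65; mL=8199/19045, mR=11124/19045; mL+mR=19323/19045 → advance +1; mR−mL=45/293 → turn +1·90°
n=4: pose=(-6,-5,N); sL=9/37, sR=5/13; mL=487/962, mR=302/481; mL+mR=1091/962 → advance +1; mR−mL=9/74 → turn +1·90°
n=5: pose=(-6,-4,W); sL=90/349, sR=18/65; mL=9207/22685, mR=12132/22685; mL+mR=21339/22685 → advance +1; mR−mL=45/349 → turn +1·90°
n=6: pose=(-7,-4,S); sL=45/136, sR=45/208; mL=675/1768, mR=1935/3536; mL+mR=3285/3536 → advance +1; mR−mL=45/272 → turn +1·90°
n=7: pose=(-7,-5,E); sL=90/293, sR=18/65; mL=8199/19045, mR=11124/19045; mL+mR=19323/19045 → advance +1; mR−mL=45/293 → turn +1·90°

0 9/37 5/13 487/962 302/481 -6 -5 N
1 90/349 18/65 9207/22685 12132/22685 -6 -4 W
2 45/136 45/208 675/1768 1935/3536 -7 -4 S
3 90/293 18/65 8199/19045 11124/19045 -7 -5 E
4 9/37 5/13 487/962 302/481 -6 -5 N
5 90/349 18/65 9207/22685 12132/22685 -6 -4 W
6 45/136 45/208 675/1768 1935/3536 -7 -4 S
7 90/293 18/65 8199/19045 11124/19045 -7 -5 E
final -6 -5 N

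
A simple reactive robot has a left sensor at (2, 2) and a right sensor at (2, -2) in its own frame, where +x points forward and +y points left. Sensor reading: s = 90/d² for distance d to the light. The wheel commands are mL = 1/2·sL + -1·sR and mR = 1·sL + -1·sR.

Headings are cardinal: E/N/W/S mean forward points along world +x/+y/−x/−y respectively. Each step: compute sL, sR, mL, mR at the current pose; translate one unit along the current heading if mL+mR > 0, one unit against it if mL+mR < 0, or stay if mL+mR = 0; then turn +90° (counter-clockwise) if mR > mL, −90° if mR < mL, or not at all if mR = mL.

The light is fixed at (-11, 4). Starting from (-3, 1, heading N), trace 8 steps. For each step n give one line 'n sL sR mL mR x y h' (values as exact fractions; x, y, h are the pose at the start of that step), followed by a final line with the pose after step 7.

0 90/37 90/101 1215/3737 5760/3737 -3 1 N
1 45/26 5/2 -85/52 -10/13 -3 2 W
2 90/137 18/13 -1881/1781 -1296/1781 -2 2 S
3 45/61 9/13 -513/1586 36/793 -2 3 E
4 90/37 90/101 1215/3737 5760/3737 -3 3 N
5 9/4 9/4 -9/8 0 -3 4 W
6 18/25 90/53 -1773/1325 -1296/1325 -2 4 S
7 9/13 45/61 -621/1586 -36/793 -2 5 E
final -3 5 N

n=0: pose=(-3,1,N); sL=90/37, sR=90/101; mL=1215/3737, mR=5760/3737; mL+mR=6975/3737 → advance +1; mR−mL=45/37 → turn +1·90°
n=1: pose=(-3,2,W); sL=45/26, sR=5/2; mL=-85/52, mR=-10/13; mL+mR=-125/52 → advance -1; mR−mL=45/52 → turn +1·90°
n=2: pose=(-2,2,S); sL=90/137, sR=18/13; mL=-1881/1781, mR=-1296/1781; mL+mR=-3177/1781 → advance -1; mR−mL=45/137 → turn +1·90°
n=3: pose=(-2,3,E); sL=45/61, sR=9/13; mL=-513/1586, mR=36/793; mL+mR=-441/1586 → advance -1; mR−mL=45/122 → turn +1·90°
n=4: pose=(-3,3,N); sL=90/37, sR=90/101; mL=1215/3737, mR=5760/3737; mL+mR=6975/3737 → advance +1; mR−mL=45/37 → turn +1·90°
n=5: pose=(-3,4,W); sL=9/4, sR=9/4; mL=-9/8, mR=0; mL+mR=-9/8 → advance -1; mR−mL=9/8 → turn +1·90°
n=6: pose=(-2,4,S); sL=18/25, sR=90/53; mL=-1773/1325, mR=-1296/1325; mL+mR=-3069/1325 → advance -1; mR−mL=9/25 → turn +1·90°
n=7: pose=(-2,5,E); sL=9/13, sR=45/61; mL=-621/1586, mR=-36/793; mL+mR=-693/1586 → advance -1; mR−mL=9/26 → turn +1·90°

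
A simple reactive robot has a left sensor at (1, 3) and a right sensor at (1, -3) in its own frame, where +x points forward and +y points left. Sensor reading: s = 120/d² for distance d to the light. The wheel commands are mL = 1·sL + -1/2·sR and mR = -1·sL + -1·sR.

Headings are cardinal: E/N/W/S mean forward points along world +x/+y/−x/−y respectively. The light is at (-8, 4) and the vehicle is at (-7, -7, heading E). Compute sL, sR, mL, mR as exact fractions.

30/17 3/5 249/170 -201/85

left sensor world pos  = (-6, -4); dL² = 68
right sensor world pos = (-6, -10); dR² = 200
sL = 120/68 = 30/17
sR = 120/200 = 3/5
mL = 1·sL + -1/2·sR = 249/170
mR = -1·sL + -1·sR = -201/85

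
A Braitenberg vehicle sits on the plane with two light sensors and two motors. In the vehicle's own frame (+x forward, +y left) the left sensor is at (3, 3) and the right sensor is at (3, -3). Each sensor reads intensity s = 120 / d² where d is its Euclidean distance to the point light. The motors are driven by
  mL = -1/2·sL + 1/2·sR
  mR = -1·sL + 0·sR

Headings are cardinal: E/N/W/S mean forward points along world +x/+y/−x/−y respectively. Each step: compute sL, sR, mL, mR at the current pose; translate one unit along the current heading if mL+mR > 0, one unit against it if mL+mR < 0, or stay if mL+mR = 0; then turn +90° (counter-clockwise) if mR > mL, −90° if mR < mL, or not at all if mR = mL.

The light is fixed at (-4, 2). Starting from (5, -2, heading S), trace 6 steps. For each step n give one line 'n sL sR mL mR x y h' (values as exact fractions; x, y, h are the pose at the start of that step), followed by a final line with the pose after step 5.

0 120/193 24/17 1296/3281 -120/193 5 -2 S
1 5/3 10/3 5/6 -5/3 5 -1 W
2 120/49 120/169 -7200/8281 -120/49 6 -1 N
3 12/17 60/109 -144/1853 -12/17 6 -2 E
4 120/193 24/17 1296/3281 -120/193 5 -2 S
5 5/3 10/3 5/6 -5/3 5 -1 W
final 6 -1 N

n=0: pose=(5,-2,S); sL=120/193, sR=24/17; mL=1296/3281, mR=-120/193; mL+mR=-744/3281 → advance -1; mR−mL=-3336/3281 → turn -1·90°
n=1: pose=(5,-1,W); sL=5/3, sR=10/3; mL=5/6, mR=-5/3; mL+mR=-5/6 → advance -1; mR−mL=-5/2 → turn -1·90°
n=2: pose=(6,-1,N); sL=120/49, sR=120/169; mL=-7200/8281, mR=-120/49; mL+mR=-27480/8281 → advance -1; mR−mL=-13080/8281 → turn -1·90°
n=3: pose=(6,-2,E); sL=12/17, sR=60/109; mL=-144/1853, mR=-12/17; mL+mR=-1452/1853 → advance -1; mR−mL=-1164/1853 → turn -1·90°
n=4: pose=(5,-2,S); sL=120/193, sR=24/17; mL=1296/3281, mR=-120/193; mL+mR=-744/3281 → advance -1; mR−mL=-3336/3281 → turn -1·90°
n=5: pose=(5,-1,W); sL=5/3, sR=10/3; mL=5/6, mR=-5/3; mL+mR=-5/6 → advance -1; mR−mL=-5/2 → turn -1·90°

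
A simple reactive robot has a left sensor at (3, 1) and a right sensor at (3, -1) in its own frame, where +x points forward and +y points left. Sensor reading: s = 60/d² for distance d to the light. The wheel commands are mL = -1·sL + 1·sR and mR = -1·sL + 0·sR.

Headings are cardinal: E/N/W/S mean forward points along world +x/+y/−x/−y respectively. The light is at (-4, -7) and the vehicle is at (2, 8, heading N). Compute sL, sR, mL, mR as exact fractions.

60/349 60/373 -1440/130177 -60/349

left sensor world pos  = (1, 11); dL² = 349
right sensor world pos = (3, 11); dR² = 373
sL = 60/349 = 60/349
sR = 60/373 = 60/373
mL = -1·sL + 1·sR = -1440/130177
mR = -1·sL + 0·sR = -60/349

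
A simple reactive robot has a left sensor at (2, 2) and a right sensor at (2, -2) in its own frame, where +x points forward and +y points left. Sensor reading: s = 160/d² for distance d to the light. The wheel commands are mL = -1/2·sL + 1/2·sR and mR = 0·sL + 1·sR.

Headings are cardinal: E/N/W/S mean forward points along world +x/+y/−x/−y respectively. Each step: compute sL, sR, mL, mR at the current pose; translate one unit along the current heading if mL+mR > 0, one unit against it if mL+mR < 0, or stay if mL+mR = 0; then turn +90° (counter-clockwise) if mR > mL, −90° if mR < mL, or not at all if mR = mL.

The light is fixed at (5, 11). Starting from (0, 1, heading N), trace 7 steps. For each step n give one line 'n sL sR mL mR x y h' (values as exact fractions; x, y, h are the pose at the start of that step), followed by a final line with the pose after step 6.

n=0: pose=(0,1,N); sL=160/113, sR=160/73; mL=3200/8249, mR=160/73; mL+mR=21280/8249 → advance +1; mR−mL=14880/8249 → turn +1·90°
n=1: pose=(0,2,W); sL=16/17, sR=80/49; mL=288/833, mR=80/49; mL+mR=1648/833 → advance +1; mR−mL=1072/833 → turn +1·90°
n=2: pose=(-1,2,S); sL=160/137, sR=32/37; mL=-768/5069, mR=32/37; mL+mR=3616/5069 → advance +1; mR−mL=5152/5069 → turn +1·90°
n=3: pose=(-1,1,E); sL=2, sR=1; mL=-1/2, mR=1; mL+mR=1/2 → advance +1; mR−mL=3/2 → turn +1·90°
n=4: pose=(0,1,N); sL=160/113, sR=160/73; mL=3200/8249, mR=160/73; mL+mR=21280/8249 → advance +1; mR−mL=14880/8249 → turn +1·90°
n=5: pose=(0,2,W); sL=16/17, sR=80/49; mL=288/833, mR=80/49; mL+mR=1648/833 → advance +1; mR−mL=1072/833 → turn +1·90°
n=6: pose=(-1,2,S); sL=160/137, sR=32/37; mL=-768/5069, mR=32/37; mL+mR=3616/5069 → advance +1; mR−mL=5152/5069 → turn +1·90°

0 160/113 160/73 3200/8249 160/73 0 1 N
1 16/17 80/49 288/833 80/49 0 2 W
2 160/137 32/37 -768/5069 32/37 -1 2 S
3 2 1 -1/2 1 -1 1 E
4 160/113 160/73 3200/8249 160/73 0 1 N
5 16/17 80/49 288/833 80/49 0 2 W
6 160/137 32/37 -768/5069 32/37 -1 2 S
final -1 1 E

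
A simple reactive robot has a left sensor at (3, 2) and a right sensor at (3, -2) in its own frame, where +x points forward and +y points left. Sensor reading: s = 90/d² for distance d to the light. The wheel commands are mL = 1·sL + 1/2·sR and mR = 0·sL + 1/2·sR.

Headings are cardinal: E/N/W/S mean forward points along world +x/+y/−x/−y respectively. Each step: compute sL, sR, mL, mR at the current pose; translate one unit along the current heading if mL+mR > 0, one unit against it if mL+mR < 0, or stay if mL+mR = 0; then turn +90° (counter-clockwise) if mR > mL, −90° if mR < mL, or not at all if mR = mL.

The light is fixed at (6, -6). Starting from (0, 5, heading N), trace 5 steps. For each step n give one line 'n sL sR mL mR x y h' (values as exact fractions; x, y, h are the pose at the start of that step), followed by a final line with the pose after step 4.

n=0: pose=(0,5,N); sL=9/26, sR=45/106; mL=1539/2756, mR=45/212; mL+mR=531/689 → advance +1; mR−mL=-9/26 → turn -1·90°
n=1: pose=(0,6,E); sL=18/41, sR=90/109; mL=3807/4469, mR=45/109; mL+mR=5652/4469 → advance +1; mR−mL=-18/41 → turn -1·90°
n=2: pose=(1,6,S); sL=1, sR=9/13; mL=35/26, mR=9/26; mL+mR=22/13 → advance +1; mR−mL=-1 → turn -1·90°
n=3: pose=(1,5,W); sL=18/29, sR=90/233; mL=5499/6757, mR=45/233; mL+mR=6804/6757 → advance +1; mR−mL=-18/29 → turn -1·90°
n=4: pose=(0,5,N); sL=9/26, sR=45/106; mL=1539/2756, mR=45/212; mL+mR=531/689 → advance +1; mR−mL=-9/26 → turn -1·90°

0 9/26 45/106 1539/2756 45/212 0 5 N
1 18/41 90/109 3807/4469 45/109 0 6 E
2 1 9/13 35/26 9/26 1 6 S
3 18/29 90/233 5499/6757 45/233 1 5 W
4 9/26 45/106 1539/2756 45/212 0 5 N
final 0 6 E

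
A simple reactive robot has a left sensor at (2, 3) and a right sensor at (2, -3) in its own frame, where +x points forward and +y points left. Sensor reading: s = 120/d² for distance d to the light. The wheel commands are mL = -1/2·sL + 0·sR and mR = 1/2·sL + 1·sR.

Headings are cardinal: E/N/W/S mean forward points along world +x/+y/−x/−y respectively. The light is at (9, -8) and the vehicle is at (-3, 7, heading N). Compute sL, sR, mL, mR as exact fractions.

60/257 12/37 -30/257 4194/9509

left sensor world pos  = (-6, 9); dL² = 514
right sensor world pos = (0, 9); dR² = 370
sL = 120/514 = 60/257
sR = 120/370 = 12/37
mL = -1/2·sL + 0·sR = -30/257
mR = 1/2·sL + 1·sR = 4194/9509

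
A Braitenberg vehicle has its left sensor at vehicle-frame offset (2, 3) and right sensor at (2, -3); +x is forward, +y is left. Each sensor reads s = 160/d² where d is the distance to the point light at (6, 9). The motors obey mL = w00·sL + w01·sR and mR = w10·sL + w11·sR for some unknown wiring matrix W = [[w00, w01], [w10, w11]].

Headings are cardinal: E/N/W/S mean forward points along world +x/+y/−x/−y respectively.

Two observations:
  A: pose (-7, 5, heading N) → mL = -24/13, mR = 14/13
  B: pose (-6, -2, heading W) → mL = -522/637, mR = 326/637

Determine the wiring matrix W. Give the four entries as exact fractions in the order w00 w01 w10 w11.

obs A: pose=(-7,5,N) → sL=8/13, sR=20/13, mL=-24/13, mR=14/13
obs B: pose=(-6,-2,W) → sL=20/49, sR=8/13, mL=-522/637, mR=326/637
sensor matrix S = [[8/13, 20/13], [20/49, 8/13]]; det S = -2064/8281
solve [mL_A; mL_B] = S·[w00; w01] and [mR_A; mR_B] = S·[w10; w11]:
  w00 = -1/2, w01 = -1, w10 = 1/2, w11 = 1/2

-1/2 -1 1/2 1/2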